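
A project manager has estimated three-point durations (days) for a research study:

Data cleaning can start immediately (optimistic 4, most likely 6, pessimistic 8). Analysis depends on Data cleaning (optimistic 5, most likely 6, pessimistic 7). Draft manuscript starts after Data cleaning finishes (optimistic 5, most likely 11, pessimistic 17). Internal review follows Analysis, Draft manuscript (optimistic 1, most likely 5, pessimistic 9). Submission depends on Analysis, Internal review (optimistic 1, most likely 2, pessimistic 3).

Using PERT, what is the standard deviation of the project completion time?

te_Data cleaning = (4 + 4·6 + 8)/6 = 36/6 = 6; σ²_Data cleaning = ((8−4)/6)² = 0.444
te_Analysis = (5 + 4·6 + 7)/6 = 36/6 = 6; σ²_Analysis = ((7−5)/6)² = 0.111
te_Draft manuscript = (5 + 4·11 + 17)/6 = 66/6 = 11; σ²_Draft manuscript = ((17−5)/6)² = 4.000
te_Internal review = (1 + 4·5 + 9)/6 = 30/6 = 5; σ²_Internal review = ((9−1)/6)² = 1.778
te_Submission = (1 + 4·2 + 3)/6 = 12/6 = 2; σ²_Submission = ((3−1)/6)² = 0.111

Forward pass:
ES_Data cleaning = 0; EF_Data cleaning = 6
ES_Analysis = 6; EF_Analysis = 6+6 = 12
ES_Draft manuscript = 6; EF_Draft manuscript = 6+11 = 17
ES_Internal review = max(EF_Analysis=12, EF_Draft manuscript=17) = 17; EF_Internal review = 17+5 = 22
ES_Submission = max(EF_Analysis=12, EF_Internal review=22) = 22; EF_Submission = 22+2 = 24
Expected project duration μ = 24 days. Critical path: Data cleaning → Draft manuscript → Internal review → Submission.

Variance along critical path = 0.444 + 4.000 + 1.778 + 0.111 = 6.333
σ = √6.333 = 2.517 days

2.52 days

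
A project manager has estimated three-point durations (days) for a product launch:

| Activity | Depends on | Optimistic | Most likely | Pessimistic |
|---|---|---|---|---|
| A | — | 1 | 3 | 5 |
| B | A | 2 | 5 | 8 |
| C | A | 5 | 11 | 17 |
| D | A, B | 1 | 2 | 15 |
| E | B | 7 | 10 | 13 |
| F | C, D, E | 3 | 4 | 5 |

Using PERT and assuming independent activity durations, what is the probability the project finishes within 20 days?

0.105

te_A = (1 + 4·3 + 5)/6 = 18/6 = 3; σ²_A = ((5−1)/6)² = 0.444
te_B = (2 + 4·5 + 8)/6 = 30/6 = 5; σ²_B = ((8−2)/6)² = 1.000
te_C = (5 + 4·11 + 17)/6 = 66/6 = 11; σ²_C = ((17−5)/6)² = 4.000
te_D = (1 + 4·2 + 15)/6 = 24/6 = 4; σ²_D = ((15−1)/6)² = 5.444
te_E = (7 + 4·10 + 13)/6 = 60/6 = 10; σ²_E = ((13−7)/6)² = 1.000
te_F = (3 + 4·4 + 5)/6 = 24/6 = 4; σ²_F = ((5−3)/6)² = 0.111

Forward pass:
ES_A = 0; EF_A = 3
ES_B = 3; EF_B = 3+5 = 8
ES_C = 3; EF_C = 3+11 = 14
ES_D = max(EF_A=3, EF_B=8) = 8; EF_D = 8+4 = 12
ES_E = 8; EF_E = 8+10 = 18
ES_F = max(EF_C=14, EF_D=12, EF_E=18) = 18; EF_F = 18+4 = 22
Expected project duration μ = 22 days. Critical path: A → B → E → F.

Variance along critical path = 0.444 + 1.000 + 1.000 + 0.111 = 2.556; σ = √2.556 = 1.599 days.
Z = (20 − 22) / 1.599 = -1.251
P(T ≤ 20) = Φ(-1.251) ≈ 0.105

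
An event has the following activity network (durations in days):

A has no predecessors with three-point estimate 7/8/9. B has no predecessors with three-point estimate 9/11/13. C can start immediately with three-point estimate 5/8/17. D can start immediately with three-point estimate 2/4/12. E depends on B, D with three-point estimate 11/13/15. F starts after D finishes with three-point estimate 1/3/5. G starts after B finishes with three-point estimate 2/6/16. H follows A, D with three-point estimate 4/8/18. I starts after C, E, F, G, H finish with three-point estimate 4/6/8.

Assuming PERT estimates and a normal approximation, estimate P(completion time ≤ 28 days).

te_A = (7 + 4·8 + 9)/6 = 48/6 = 8; σ²_A = ((9−7)/6)² = 0.111
te_B = (9 + 4·11 + 13)/6 = 66/6 = 11; σ²_B = ((13−9)/6)² = 0.444
te_C = (5 + 4·8 + 17)/6 = 54/6 = 9; σ²_C = ((17−5)/6)² = 4.000
te_D = (2 + 4·4 + 12)/6 = 30/6 = 5; σ²_D = ((12−2)/6)² = 2.778
te_E = (11 + 4·13 + 15)/6 = 78/6 = 13; σ²_E = ((15−11)/6)² = 0.444
te_F = (1 + 4·3 + 5)/6 = 18/6 = 3; σ²_F = ((5−1)/6)² = 0.444
te_G = (2 + 4·6 + 16)/6 = 42/6 = 7; σ²_G = ((16−2)/6)² = 5.444
te_H = (4 + 4·8 + 18)/6 = 54/6 = 9; σ²_H = ((18−4)/6)² = 5.444
te_I = (4 + 4·6 + 8)/6 = 36/6 = 6; σ²_I = ((8−4)/6)² = 0.444

Forward pass:
ES_A = 0; EF_A = 8
ES_B = 0; EF_B = 11
ES_C = 0; EF_C = 9
ES_D = 0; EF_D = 5
ES_E = max(EF_B=11, EF_D=5) = 11; EF_E = 11+13 = 24
ES_F = 5; EF_F = 5+3 = 8
ES_G = 11; EF_G = 11+7 = 18
ES_H = max(EF_A=8, EF_D=5) = 8; EF_H = 8+9 = 17
ES_I = max(EF_C=9, EF_E=24, EF_F=8, EF_G=18, EF_H=17) = 24; EF_I = 24+6 = 30
Expected project duration μ = 30 days. Critical path: B → E → I.

Variance along critical path = 0.444 + 0.444 + 0.444 = 1.333; σ = √1.333 = 1.155 days.
Z = (28 − 30) / 1.155 = -1.732
P(T ≤ 28) = Φ(-1.732) ≈ 0.042

0.042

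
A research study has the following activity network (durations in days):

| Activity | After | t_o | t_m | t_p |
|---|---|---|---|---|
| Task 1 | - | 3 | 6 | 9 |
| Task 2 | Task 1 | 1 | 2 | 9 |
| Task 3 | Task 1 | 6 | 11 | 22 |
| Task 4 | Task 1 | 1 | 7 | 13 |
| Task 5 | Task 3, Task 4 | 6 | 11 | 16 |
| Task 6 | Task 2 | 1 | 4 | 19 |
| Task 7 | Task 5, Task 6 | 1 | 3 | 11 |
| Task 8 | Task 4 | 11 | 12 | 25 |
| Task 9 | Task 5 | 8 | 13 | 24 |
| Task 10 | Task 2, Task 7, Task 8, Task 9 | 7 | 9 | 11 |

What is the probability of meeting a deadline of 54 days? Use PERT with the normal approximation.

0.679

te_Task 1 = (3 + 4·6 + 9)/6 = 36/6 = 6; σ²_Task 1 = ((9−3)/6)² = 1.000
te_Task 2 = (1 + 4·2 + 9)/6 = 18/6 = 3; σ²_Task 2 = ((9−1)/6)² = 1.778
te_Task 3 = (6 + 4·11 + 22)/6 = 72/6 = 12; σ²_Task 3 = ((22−6)/6)² = 7.111
te_Task 4 = (1 + 4·7 + 13)/6 = 42/6 = 7; σ²_Task 4 = ((13−1)/6)² = 4.000
te_Task 5 = (6 + 4·11 + 16)/6 = 66/6 = 11; σ²_Task 5 = ((16−6)/6)² = 2.778
te_Task 6 = (1 + 4·4 + 19)/6 = 36/6 = 6; σ²_Task 6 = ((19−1)/6)² = 9.000
te_Task 7 = (1 + 4·3 + 11)/6 = 24/6 = 4; σ²_Task 7 = ((11−1)/6)² = 2.778
te_Task 8 = (11 + 4·12 + 25)/6 = 84/6 = 14; σ²_Task 8 = ((25−11)/6)² = 5.444
te_Task 9 = (8 + 4·13 + 24)/6 = 84/6 = 14; σ²_Task 9 = ((24−8)/6)² = 7.111
te_Task 10 = (7 + 4·9 + 11)/6 = 54/6 = 9; σ²_Task 10 = ((11−7)/6)² = 0.444

Forward pass:
ES_Task 1 = 0; EF_Task 1 = 6
ES_Task 2 = 6; EF_Task 2 = 6+3 = 9
ES_Task 3 = 6; EF_Task 3 = 6+12 = 18
ES_Task 4 = 6; EF_Task 4 = 6+7 = 13
ES_Task 5 = max(EF_Task 3=18, EF_Task 4=13) = 18; EF_Task 5 = 18+11 = 29
ES_Task 6 = 9; EF_Task 6 = 9+6 = 15
ES_Task 7 = max(EF_Task 5=29, EF_Task 6=15) = 29; EF_Task 7 = 29+4 = 33
ES_Task 8 = 13; EF_Task 8 = 13+14 = 27
ES_Task 9 = 29; EF_Task 9 = 29+14 = 43
ES_Task 10 = max(EF_Task 2=9, EF_Task 7=33, EF_Task 8=27, EF_Task 9=43) = 43; EF_Task 10 = 43+9 = 52
Expected project duration μ = 52 days. Critical path: Task 1 → Task 3 → Task 5 → Task 9 → Task 10.

Variance along critical path = 1.000 + 7.111 + 2.778 + 7.111 + 0.444 = 18.444; σ = √18.444 = 4.295 days.
Z = (54 − 52) / 4.295 = 0.466
P(T ≤ 54) = Φ(0.466) ≈ 0.679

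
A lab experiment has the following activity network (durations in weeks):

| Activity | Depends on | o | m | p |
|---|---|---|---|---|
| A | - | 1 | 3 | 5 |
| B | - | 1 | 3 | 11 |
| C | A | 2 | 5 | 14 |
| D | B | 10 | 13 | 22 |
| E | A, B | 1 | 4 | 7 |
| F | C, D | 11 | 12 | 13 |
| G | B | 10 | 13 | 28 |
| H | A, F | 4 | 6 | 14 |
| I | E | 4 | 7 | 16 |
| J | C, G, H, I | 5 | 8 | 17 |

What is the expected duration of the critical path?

46 weeks

te_A = (1 + 4·3 + 5)/6 = 18/6 = 3
te_B = (1 + 4·3 + 11)/6 = 24/6 = 4
te_C = (2 + 4·5 + 14)/6 = 36/6 = 6
te_D = (10 + 4·13 + 22)/6 = 84/6 = 14
te_E = (1 + 4·4 + 7)/6 = 24/6 = 4
te_F = (11 + 4·12 + 13)/6 = 72/6 = 12
te_G = (10 + 4·13 + 28)/6 = 90/6 = 15
te_H = (4 + 4·6 + 14)/6 = 42/6 = 7
te_I = (4 + 4·7 + 16)/6 = 48/6 = 8
te_J = (5 + 4·8 + 17)/6 = 54/6 = 9

Forward pass:
ES_A = 0; EF_A = 3
ES_B = 0; EF_B = 4
ES_C = 3; EF_C = 3+6 = 9
ES_D = 4; EF_D = 4+14 = 18
ES_E = max(EF_A=3, EF_B=4) = 4; EF_E = 4+4 = 8
ES_F = max(EF_C=9, EF_D=18) = 18; EF_F = 18+12 = 30
ES_G = 4; EF_G = 4+15 = 19
ES_H = max(EF_A=3, EF_F=30) = 30; EF_H = 30+7 = 37
ES_I = 8; EF_I = 8+8 = 16
ES_J = max(EF_C=9, EF_G=19, EF_H=37, EF_I=16) = 37; EF_J = 37+9 = 46
Expected project duration μ = 46 weeks. Critical path: B → D → F → H → J.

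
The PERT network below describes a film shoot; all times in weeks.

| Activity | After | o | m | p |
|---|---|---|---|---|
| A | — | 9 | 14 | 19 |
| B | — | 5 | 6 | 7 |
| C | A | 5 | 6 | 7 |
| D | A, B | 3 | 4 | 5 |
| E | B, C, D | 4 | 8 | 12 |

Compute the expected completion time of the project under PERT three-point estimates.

28 weeks

te_A = (9 + 4·14 + 19)/6 = 84/6 = 14
te_B = (5 + 4·6 + 7)/6 = 36/6 = 6
te_C = (5 + 4·6 + 7)/6 = 36/6 = 6
te_D = (3 + 4·4 + 5)/6 = 24/6 = 4
te_E = (4 + 4·8 + 12)/6 = 48/6 = 8

Forward pass:
ES_A = 0; EF_A = 14
ES_B = 0; EF_B = 6
ES_C = 14; EF_C = 14+6 = 20
ES_D = max(EF_A=14, EF_B=6) = 14; EF_D = 14+4 = 18
ES_E = max(EF_B=6, EF_C=20, EF_D=18) = 20; EF_E = 20+8 = 28
Expected project duration μ = 28 weeks. Critical path: A → C → E.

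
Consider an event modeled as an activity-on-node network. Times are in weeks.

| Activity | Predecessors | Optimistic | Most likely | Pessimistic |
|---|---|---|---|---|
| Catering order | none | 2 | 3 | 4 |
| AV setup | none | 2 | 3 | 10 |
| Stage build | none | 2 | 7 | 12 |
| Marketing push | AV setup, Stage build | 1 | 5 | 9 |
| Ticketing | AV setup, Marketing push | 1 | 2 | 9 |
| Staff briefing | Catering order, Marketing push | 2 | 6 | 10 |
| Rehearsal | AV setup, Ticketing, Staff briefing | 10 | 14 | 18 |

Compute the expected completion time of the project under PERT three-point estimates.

te_Catering order = (2 + 4·3 + 4)/6 = 18/6 = 3
te_AV setup = (2 + 4·3 + 10)/6 = 24/6 = 4
te_Stage build = (2 + 4·7 + 12)/6 = 42/6 = 7
te_Marketing push = (1 + 4·5 + 9)/6 = 30/6 = 5
te_Ticketing = (1 + 4·2 + 9)/6 = 18/6 = 3
te_Staff briefing = (2 + 4·6 + 10)/6 = 36/6 = 6
te_Rehearsal = (10 + 4·14 + 18)/6 = 84/6 = 14

Forward pass:
ES_Catering order = 0; EF_Catering order = 3
ES_AV setup = 0; EF_AV setup = 4
ES_Stage build = 0; EF_Stage build = 7
ES_Marketing push = max(EF_AV setup=4, EF_Stage build=7) = 7; EF_Marketing push = 7+5 = 12
ES_Ticketing = max(EF_AV setup=4, EF_Marketing push=12) = 12; EF_Ticketing = 12+3 = 15
ES_Staff briefing = max(EF_Catering order=3, EF_Marketing push=12) = 12; EF_Staff briefing = 12+6 = 18
ES_Rehearsal = max(EF_AV setup=4, EF_Ticketing=15, EF_Staff briefing=18) = 18; EF_Rehearsal = 18+14 = 32
Expected project duration μ = 32 weeks. Critical path: Stage build → Marketing push → Staff briefing → Rehearsal.

32 weeks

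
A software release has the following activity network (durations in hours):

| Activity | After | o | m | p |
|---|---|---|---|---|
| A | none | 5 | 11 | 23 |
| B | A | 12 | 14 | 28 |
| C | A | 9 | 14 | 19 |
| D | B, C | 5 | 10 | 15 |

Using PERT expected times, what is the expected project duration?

te_A = (5 + 4·11 + 23)/6 = 72/6 = 12
te_B = (12 + 4·14 + 28)/6 = 96/6 = 16
te_C = (9 + 4·14 + 19)/6 = 84/6 = 14
te_D = (5 + 4·10 + 15)/6 = 60/6 = 10

Forward pass:
ES_A = 0; EF_A = 12
ES_B = 12; EF_B = 12+16 = 28
ES_C = 12; EF_C = 12+14 = 26
ES_D = max(EF_B=28, EF_C=26) = 28; EF_D = 28+10 = 38
Expected project duration μ = 38 hours. Critical path: A → B → D.

38 hours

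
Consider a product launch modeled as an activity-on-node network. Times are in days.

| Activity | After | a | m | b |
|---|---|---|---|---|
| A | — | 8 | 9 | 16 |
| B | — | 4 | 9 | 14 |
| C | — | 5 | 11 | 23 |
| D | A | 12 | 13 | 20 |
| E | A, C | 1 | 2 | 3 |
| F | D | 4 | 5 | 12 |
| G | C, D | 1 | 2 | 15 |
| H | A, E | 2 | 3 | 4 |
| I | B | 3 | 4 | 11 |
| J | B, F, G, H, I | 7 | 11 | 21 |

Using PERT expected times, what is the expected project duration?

42 days

te_A = (8 + 4·9 + 16)/6 = 60/6 = 10
te_B = (4 + 4·9 + 14)/6 = 54/6 = 9
te_C = (5 + 4·11 + 23)/6 = 72/6 = 12
te_D = (12 + 4·13 + 20)/6 = 84/6 = 14
te_E = (1 + 4·2 + 3)/6 = 12/6 = 2
te_F = (4 + 4·5 + 12)/6 = 36/6 = 6
te_G = (1 + 4·2 + 15)/6 = 24/6 = 4
te_H = (2 + 4·3 + 4)/6 = 18/6 = 3
te_I = (3 + 4·4 + 11)/6 = 30/6 = 5
te_J = (7 + 4·11 + 21)/6 = 72/6 = 12

Forward pass:
ES_A = 0; EF_A = 10
ES_B = 0; EF_B = 9
ES_C = 0; EF_C = 12
ES_D = 10; EF_D = 10+14 = 24
ES_E = max(EF_A=10, EF_C=12) = 12; EF_E = 12+2 = 14
ES_F = 24; EF_F = 24+6 = 30
ES_G = max(EF_C=12, EF_D=24) = 24; EF_G = 24+4 = 28
ES_H = max(EF_A=10, EF_E=14) = 14; EF_H = 14+3 = 17
ES_I = 9; EF_I = 9+5 = 14
ES_J = max(EF_B=9, EF_F=30, EF_G=28, EF_H=17, EF_I=14) = 30; EF_J = 30+12 = 42
Expected project duration μ = 42 days. Critical path: A → D → F → J.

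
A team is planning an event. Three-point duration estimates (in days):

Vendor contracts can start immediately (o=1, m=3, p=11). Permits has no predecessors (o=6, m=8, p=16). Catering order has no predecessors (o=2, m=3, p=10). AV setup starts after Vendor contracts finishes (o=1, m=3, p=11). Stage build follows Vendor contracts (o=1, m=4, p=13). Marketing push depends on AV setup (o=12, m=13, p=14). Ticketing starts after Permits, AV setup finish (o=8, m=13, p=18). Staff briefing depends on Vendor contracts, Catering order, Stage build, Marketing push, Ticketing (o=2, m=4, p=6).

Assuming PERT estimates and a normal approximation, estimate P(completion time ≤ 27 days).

0.658

te_Vendor contracts = (1 + 4·3 + 11)/6 = 24/6 = 4; σ²_Vendor contracts = ((11−1)/6)² = 2.778
te_Permits = (6 + 4·8 + 16)/6 = 54/6 = 9; σ²_Permits = ((16−6)/6)² = 2.778
te_Catering order = (2 + 4·3 + 10)/6 = 24/6 = 4; σ²_Catering order = ((10−2)/6)² = 1.778
te_AV setup = (1 + 4·3 + 11)/6 = 24/6 = 4; σ²_AV setup = ((11−1)/6)² = 2.778
te_Stage build = (1 + 4·4 + 13)/6 = 30/6 = 5; σ²_Stage build = ((13−1)/6)² = 4.000
te_Marketing push = (12 + 4·13 + 14)/6 = 78/6 = 13; σ²_Marketing push = ((14−12)/6)² = 0.111
te_Ticketing = (8 + 4·13 + 18)/6 = 78/6 = 13; σ²_Ticketing = ((18−8)/6)² = 2.778
te_Staff briefing = (2 + 4·4 + 6)/6 = 24/6 = 4; σ²_Staff briefing = ((6−2)/6)² = 0.444

Forward pass:
ES_Vendor contracts = 0; EF_Vendor contracts = 4
ES_Permits = 0; EF_Permits = 9
ES_Catering order = 0; EF_Catering order = 4
ES_AV setup = 4; EF_AV setup = 4+4 = 8
ES_Stage build = 4; EF_Stage build = 4+5 = 9
ES_Marketing push = 8; EF_Marketing push = 8+13 = 21
ES_Ticketing = max(EF_Permits=9, EF_AV setup=8) = 9; EF_Ticketing = 9+13 = 22
ES_Staff briefing = max(EF_Vendor contracts=4, EF_Catering order=4, EF_Stage build=9, EF_Marketing push=21, EF_Ticketing=22) = 22; EF_Staff briefing = 22+4 = 26
Expected project duration μ = 26 days. Critical path: Permits → Ticketing → Staff briefing.

Variance along critical path = 2.778 + 2.778 + 0.444 = 6.000; σ = √6.000 = 2.449 days.
Z = (27 − 26) / 2.449 = 0.408
P(T ≤ 27) = Φ(0.408) ≈ 0.658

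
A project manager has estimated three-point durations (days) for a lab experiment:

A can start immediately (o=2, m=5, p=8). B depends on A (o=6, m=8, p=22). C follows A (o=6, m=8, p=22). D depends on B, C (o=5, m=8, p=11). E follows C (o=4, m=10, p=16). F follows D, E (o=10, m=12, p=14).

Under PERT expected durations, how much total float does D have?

2 days

te_A = (2 + 4·5 + 8)/6 = 30/6 = 5
te_B = (6 + 4·8 + 22)/6 = 60/6 = 10
te_C = (6 + 4·8 + 22)/6 = 60/6 = 10
te_D = (5 + 4·8 + 11)/6 = 48/6 = 8
te_E = (4 + 4·10 + 16)/6 = 60/6 = 10
te_F = (10 + 4·12 + 14)/6 = 72/6 = 12

Forward pass:
ES_A = 0; EF_A = 5
ES_B = 5; EF_B = 5+10 = 15
ES_C = 5; EF_C = 5+10 = 15
ES_D = max(EF_B=15, EF_C=15) = 15; EF_D = 15+8 = 23
ES_E = 15; EF_E = 15+10 = 25
ES_F = max(EF_D=23, EF_E=25) = 25; EF_F = 25+12 = 37
Expected project duration μ = 37 days. Critical path: A → C → E → F.

Backward pass:
LF_F = 37; LS_F = 37−12 = 25
LF_E = LS_F = 25; LS_E = 25−10 = 15
LF_D = LS_F = 25; LS_D = 25−8 = 17
LF_C = min(LS_D=17, LS_E=15) = 15; LS_C = 15−10 = 5
LF_B = LS_D = 17; LS_B = 17−10 = 7
LF_A = min(LS_B=7, LS_C=5) = 5; LS_A = 5−5 = 0
Slack_D = LS_D − ES_D = 17 − 15 = 2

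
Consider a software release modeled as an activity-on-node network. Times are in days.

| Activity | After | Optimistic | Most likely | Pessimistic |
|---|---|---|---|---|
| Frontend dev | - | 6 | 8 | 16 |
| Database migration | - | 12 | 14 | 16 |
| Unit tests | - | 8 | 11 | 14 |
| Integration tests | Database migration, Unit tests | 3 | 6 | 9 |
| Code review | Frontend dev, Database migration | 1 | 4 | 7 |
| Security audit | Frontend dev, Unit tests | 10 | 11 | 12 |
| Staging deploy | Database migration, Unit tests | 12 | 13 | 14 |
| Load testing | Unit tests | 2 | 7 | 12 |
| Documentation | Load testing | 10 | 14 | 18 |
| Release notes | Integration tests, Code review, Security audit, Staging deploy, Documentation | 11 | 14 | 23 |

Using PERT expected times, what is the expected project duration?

47 days

te_Frontend dev = (6 + 4·8 + 16)/6 = 54/6 = 9
te_Database migration = (12 + 4·14 + 16)/6 = 84/6 = 14
te_Unit tests = (8 + 4·11 + 14)/6 = 66/6 = 11
te_Integration tests = (3 + 4·6 + 9)/6 = 36/6 = 6
te_Code review = (1 + 4·4 + 7)/6 = 24/6 = 4
te_Security audit = (10 + 4·11 + 12)/6 = 66/6 = 11
te_Staging deploy = (12 + 4·13 + 14)/6 = 78/6 = 13
te_Load testing = (2 + 4·7 + 12)/6 = 42/6 = 7
te_Documentation = (10 + 4·14 + 18)/6 = 84/6 = 14
te_Release notes = (11 + 4·14 + 23)/6 = 90/6 = 15

Forward pass:
ES_Frontend dev = 0; EF_Frontend dev = 9
ES_Database migration = 0; EF_Database migration = 14
ES_Unit tests = 0; EF_Unit tests = 11
ES_Integration tests = max(EF_Database migration=14, EF_Unit tests=11) = 14; EF_Integration tests = 14+6 = 20
ES_Code review = max(EF_Frontend dev=9, EF_Database migration=14) = 14; EF_Code review = 14+4 = 18
ES_Security audit = max(EF_Frontend dev=9, EF_Unit tests=11) = 11; EF_Security audit = 11+11 = 22
ES_Staging deploy = max(EF_Database migration=14, EF_Unit tests=11) = 14; EF_Staging deploy = 14+13 = 27
ES_Load testing = 11; EF_Load testing = 11+7 = 18
ES_Documentation = 18; EF_Documentation = 18+14 = 32
ES_Release notes = max(EF_Integration tests=20, EF_Code review=18, EF_Security audit=22, EF_Staging deploy=27, EF_Documentation=32) = 32; EF_Release notes = 32+15 = 47
Expected project duration μ = 47 days. Critical path: Unit tests → Load testing → Documentation → Release notes.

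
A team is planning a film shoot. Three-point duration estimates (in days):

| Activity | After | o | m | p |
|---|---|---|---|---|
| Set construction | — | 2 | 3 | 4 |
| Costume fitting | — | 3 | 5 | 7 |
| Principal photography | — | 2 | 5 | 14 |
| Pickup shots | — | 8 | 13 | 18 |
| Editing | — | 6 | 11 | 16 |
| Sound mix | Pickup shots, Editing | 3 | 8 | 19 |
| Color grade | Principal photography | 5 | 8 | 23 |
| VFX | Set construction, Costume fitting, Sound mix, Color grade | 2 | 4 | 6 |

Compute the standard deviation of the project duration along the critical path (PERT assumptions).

3.21 days

te_Set construction = (2 + 4·3 + 4)/6 = 18/6 = 3; σ²_Set construction = ((4−2)/6)² = 0.111
te_Costume fitting = (3 + 4·5 + 7)/6 = 30/6 = 5; σ²_Costume fitting = ((7−3)/6)² = 0.444
te_Principal photography = (2 + 4·5 + 14)/6 = 36/6 = 6; σ²_Principal photography = ((14−2)/6)² = 4.000
te_Pickup shots = (8 + 4·13 + 18)/6 = 78/6 = 13; σ²_Pickup shots = ((18−8)/6)² = 2.778
te_Editing = (6 + 4·11 + 16)/6 = 66/6 = 11; σ²_Editing = ((16−6)/6)² = 2.778
te_Sound mix = (3 + 4·8 + 19)/6 = 54/6 = 9; σ²_Sound mix = ((19−3)/6)² = 7.111
te_Color grade = (5 + 4·8 + 23)/6 = 60/6 = 10; σ²_Color grade = ((23−5)/6)² = 9.000
te_VFX = (2 + 4·4 + 6)/6 = 24/6 = 4; σ²_VFX = ((6−2)/6)² = 0.444

Forward pass:
ES_Set construction = 0; EF_Set construction = 3
ES_Costume fitting = 0; EF_Costume fitting = 5
ES_Principal photography = 0; EF_Principal photography = 6
ES_Pickup shots = 0; EF_Pickup shots = 13
ES_Editing = 0; EF_Editing = 11
ES_Sound mix = max(EF_Pickup shots=13, EF_Editing=11) = 13; EF_Sound mix = 13+9 = 22
ES_Color grade = 6; EF_Color grade = 6+10 = 16
ES_VFX = max(EF_Set construction=3, EF_Costume fitting=5, EF_Sound mix=22, EF_Color grade=16) = 22; EF_VFX = 22+4 = 26
Expected project duration μ = 26 days. Critical path: Pickup shots → Sound mix → VFX.

Variance along critical path = 2.778 + 7.111 + 0.444 = 10.333
σ = √10.333 = 3.215 days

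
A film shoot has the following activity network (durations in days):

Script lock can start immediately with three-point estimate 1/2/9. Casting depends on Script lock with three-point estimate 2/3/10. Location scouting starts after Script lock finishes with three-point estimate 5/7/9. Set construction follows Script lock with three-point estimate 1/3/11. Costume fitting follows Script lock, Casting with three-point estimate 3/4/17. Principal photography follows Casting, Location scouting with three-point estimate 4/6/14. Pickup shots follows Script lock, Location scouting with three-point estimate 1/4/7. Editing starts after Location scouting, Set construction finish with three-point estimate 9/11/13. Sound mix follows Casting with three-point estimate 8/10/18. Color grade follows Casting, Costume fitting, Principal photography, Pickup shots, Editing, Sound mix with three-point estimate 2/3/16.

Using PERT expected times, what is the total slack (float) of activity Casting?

3 days

te_Script lock = (1 + 4·2 + 9)/6 = 18/6 = 3
te_Casting = (2 + 4·3 + 10)/6 = 24/6 = 4
te_Location scouting = (5 + 4·7 + 9)/6 = 42/6 = 7
te_Set construction = (1 + 4·3 + 11)/6 = 24/6 = 4
te_Costume fitting = (3 + 4·4 + 17)/6 = 36/6 = 6
te_Principal photography = (4 + 4·6 + 14)/6 = 42/6 = 7
te_Pickup shots = (1 + 4·4 + 7)/6 = 24/6 = 4
te_Editing = (9 + 4·11 + 13)/6 = 66/6 = 11
te_Sound mix = (8 + 4·10 + 18)/6 = 66/6 = 11
te_Color grade = (2 + 4·3 + 16)/6 = 30/6 = 5

Forward pass:
ES_Script lock = 0; EF_Script lock = 3
ES_Casting = 3; EF_Casting = 3+4 = 7
ES_Location scouting = 3; EF_Location scouting = 3+7 = 10
ES_Set construction = 3; EF_Set construction = 3+4 = 7
ES_Costume fitting = max(EF_Script lock=3, EF_Casting=7) = 7; EF_Costume fitting = 7+6 = 13
ES_Principal photography = max(EF_Casting=7, EF_Location scouting=10) = 10; EF_Principal photography = 10+7 = 17
ES_Pickup shots = max(EF_Script lock=3, EF_Location scouting=10) = 10; EF_Pickup shots = 10+4 = 14
ES_Editing = max(EF_Location scouting=10, EF_Set construction=7) = 10; EF_Editing = 10+11 = 21
ES_Sound mix = 7; EF_Sound mix = 7+11 = 18
ES_Color grade = max(EF_Casting=7, EF_Costume fitting=13, EF_Principal photography=17, EF_Pickup shots=14, EF_Editing=21, EF_Sound mix=18) = 21; EF_Color grade = 21+5 = 26
Expected project duration μ = 26 days. Critical path: Script lock → Location scouting → Editing → Color grade.

Backward pass:
LF_Color grade = 26; LS_Color grade = 26−5 = 21
LF_Sound mix = LS_Color grade = 21; LS_Sound mix = 21−11 = 10
LF_Editing = LS_Color grade = 21; LS_Editing = 21−11 = 10
LF_Pickup shots = LS_Color grade = 21; LS_Pickup shots = 21−4 = 17
LF_Principal photography = LS_Color grade = 21; LS_Principal photography = 21−7 = 14
LF_Costume fitting = LS_Color grade = 21; LS_Costume fitting = 21−6 = 15
LF_Set construction = LS_Editing = 10; LS_Set construction = 10−4 = 6
LF_Location scouting = min(LS_Principal photography=14, LS_Pickup shots=17, LS_Editing=10) = 10; LS_Location scouting = 10−7 = 3
LF_Casting = min(LS_Costume fitting=15, LS_Principal photography=14, LS_Sound mix=10, LS_Color grade=21) = 10; LS_Casting = 10−4 = 6
LF_Script lock = min(LS_Casting=6, LS_Location scouting=3, LS_Set construction=6, LS_Costume fitting=15, LS_Pickup shots=17) = 3; LS_Script lock = 3−3 = 0
Slack_Casting = LS_Casting − ES_Casting = 6 − 3 = 3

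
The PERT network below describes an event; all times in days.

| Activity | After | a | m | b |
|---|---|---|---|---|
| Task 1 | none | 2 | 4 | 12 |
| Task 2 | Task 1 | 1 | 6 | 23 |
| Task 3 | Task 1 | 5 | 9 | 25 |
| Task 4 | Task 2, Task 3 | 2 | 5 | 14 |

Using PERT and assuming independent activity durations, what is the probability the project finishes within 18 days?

te_Task 1 = (2 + 4·4 + 12)/6 = 30/6 = 5; σ²_Task 1 = ((12−2)/6)² = 2.778
te_Task 2 = (1 + 4·6 + 23)/6 = 48/6 = 8; σ²_Task 2 = ((23−1)/6)² = 13.444
te_Task 3 = (5 + 4·9 + 25)/6 = 66/6 = 11; σ²_Task 3 = ((25−5)/6)² = 11.111
te_Task 4 = (2 + 4·5 + 14)/6 = 36/6 = 6; σ²_Task 4 = ((14−2)/6)² = 4.000

Forward pass:
ES_Task 1 = 0; EF_Task 1 = 5
ES_Task 2 = 5; EF_Task 2 = 5+8 = 13
ES_Task 3 = 5; EF_Task 3 = 5+11 = 16
ES_Task 4 = max(EF_Task 2=13, EF_Task 3=16) = 16; EF_Task 4 = 16+6 = 22
Expected project duration μ = 22 days. Critical path: Task 1 → Task 3 → Task 4.

Variance along critical path = 2.778 + 11.111 + 4.000 = 17.889; σ = √17.889 = 4.230 days.
Z = (18 − 22) / 4.230 = -0.946
P(T ≤ 18) = Φ(-0.946) ≈ 0.172

0.172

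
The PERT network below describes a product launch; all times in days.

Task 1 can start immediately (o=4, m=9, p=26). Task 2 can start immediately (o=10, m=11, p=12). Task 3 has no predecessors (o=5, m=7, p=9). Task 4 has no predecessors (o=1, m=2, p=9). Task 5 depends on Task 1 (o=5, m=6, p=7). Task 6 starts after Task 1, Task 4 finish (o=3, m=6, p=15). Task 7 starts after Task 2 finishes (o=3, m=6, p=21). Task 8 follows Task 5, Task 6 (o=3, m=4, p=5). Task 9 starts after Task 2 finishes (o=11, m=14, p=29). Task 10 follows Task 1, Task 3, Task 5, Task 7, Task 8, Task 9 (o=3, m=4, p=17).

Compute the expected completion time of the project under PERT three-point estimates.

33 days

te_Task 1 = (4 + 4·9 + 26)/6 = 66/6 = 11
te_Task 2 = (10 + 4·11 + 12)/6 = 66/6 = 11
te_Task 3 = (5 + 4·7 + 9)/6 = 42/6 = 7
te_Task 4 = (1 + 4·2 + 9)/6 = 18/6 = 3
te_Task 5 = (5 + 4·6 + 7)/6 = 36/6 = 6
te_Task 6 = (3 + 4·6 + 15)/6 = 42/6 = 7
te_Task 7 = (3 + 4·6 + 21)/6 = 48/6 = 8
te_Task 8 = (3 + 4·4 + 5)/6 = 24/6 = 4
te_Task 9 = (11 + 4·14 + 29)/6 = 96/6 = 16
te_Task 10 = (3 + 4·4 + 17)/6 = 36/6 = 6

Forward pass:
ES_Task 1 = 0; EF_Task 1 = 11
ES_Task 2 = 0; EF_Task 2 = 11
ES_Task 3 = 0; EF_Task 3 = 7
ES_Task 4 = 0; EF_Task 4 = 3
ES_Task 5 = 11; EF_Task 5 = 11+6 = 17
ES_Task 6 = max(EF_Task 1=11, EF_Task 4=3) = 11; EF_Task 6 = 11+7 = 18
ES_Task 7 = 11; EF_Task 7 = 11+8 = 19
ES_Task 8 = max(EF_Task 5=17, EF_Task 6=18) = 18; EF_Task 8 = 18+4 = 22
ES_Task 9 = 11; EF_Task 9 = 11+16 = 27
ES_Task 10 = max(EF_Task 1=11, EF_Task 3=7, EF_Task 5=17, EF_Task 7=19, EF_Task 8=22, EF_Task 9=27) = 27; EF_Task 10 = 27+6 = 33
Expected project duration μ = 33 days. Critical path: Task 2 → Task 9 → Task 10.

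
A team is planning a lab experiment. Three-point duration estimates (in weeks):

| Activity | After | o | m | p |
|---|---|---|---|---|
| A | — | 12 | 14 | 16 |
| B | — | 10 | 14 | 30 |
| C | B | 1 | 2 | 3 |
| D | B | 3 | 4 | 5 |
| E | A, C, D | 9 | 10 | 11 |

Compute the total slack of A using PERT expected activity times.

te_A = (12 + 4·14 + 16)/6 = 84/6 = 14
te_B = (10 + 4·14 + 30)/6 = 96/6 = 16
te_C = (1 + 4·2 + 3)/6 = 12/6 = 2
te_D = (3 + 4·4 + 5)/6 = 24/6 = 4
te_E = (9 + 4·10 + 11)/6 = 60/6 = 10

Forward pass:
ES_A = 0; EF_A = 14
ES_B = 0; EF_B = 16
ES_C = 16; EF_C = 16+2 = 18
ES_D = 16; EF_D = 16+4 = 20
ES_E = max(EF_A=14, EF_C=18, EF_D=20) = 20; EF_E = 20+10 = 30
Expected project duration μ = 30 weeks. Critical path: B → D → E.

Backward pass:
LF_E = 30; LS_E = 30−10 = 20
LF_D = LS_E = 20; LS_D = 20−4 = 16
LF_C = LS_E = 20; LS_C = 20−2 = 18
LF_B = min(LS_C=18, LS_D=16) = 16; LS_B = 16−16 = 0
LF_A = LS_E = 20; LS_A = 20−14 = 6
Slack_A = LS_A − ES_A = 6 − 0 = 6

6 weeks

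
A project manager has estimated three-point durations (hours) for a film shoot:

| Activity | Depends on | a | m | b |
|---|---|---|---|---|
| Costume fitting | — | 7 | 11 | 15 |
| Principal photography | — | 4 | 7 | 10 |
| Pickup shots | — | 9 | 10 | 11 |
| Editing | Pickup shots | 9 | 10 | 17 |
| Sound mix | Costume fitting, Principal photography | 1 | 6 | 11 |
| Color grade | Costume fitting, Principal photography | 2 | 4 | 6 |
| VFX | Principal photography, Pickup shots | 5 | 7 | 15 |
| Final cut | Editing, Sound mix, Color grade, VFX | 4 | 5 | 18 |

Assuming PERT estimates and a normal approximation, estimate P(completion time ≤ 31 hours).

0.866

te_Costume fitting = (7 + 4·11 + 15)/6 = 66/6 = 11; σ²_Costume fitting = ((15−7)/6)² = 1.778
te_Principal photography = (4 + 4·7 + 10)/6 = 42/6 = 7; σ²_Principal photography = ((10−4)/6)² = 1.000
te_Pickup shots = (9 + 4·10 + 11)/6 = 60/6 = 10; σ²_Pickup shots = ((11−9)/6)² = 0.111
te_Editing = (9 + 4·10 + 17)/6 = 66/6 = 11; σ²_Editing = ((17−9)/6)² = 1.778
te_Sound mix = (1 + 4·6 + 11)/6 = 36/6 = 6; σ²_Sound mix = ((11−1)/6)² = 2.778
te_Color grade = (2 + 4·4 + 6)/6 = 24/6 = 4; σ²_Color grade = ((6−2)/6)² = 0.444
te_VFX = (5 + 4·7 + 15)/6 = 48/6 = 8; σ²_VFX = ((15−5)/6)² = 2.778
te_Final cut = (4 + 4·5 + 18)/6 = 42/6 = 7; σ²_Final cut = ((18−4)/6)² = 5.444

Forward pass:
ES_Costume fitting = 0; EF_Costume fitting = 11
ES_Principal photography = 0; EF_Principal photography = 7
ES_Pickup shots = 0; EF_Pickup shots = 10
ES_Editing = 10; EF_Editing = 10+11 = 21
ES_Sound mix = max(EF_Costume fitting=11, EF_Principal photography=7) = 11; EF_Sound mix = 11+6 = 17
ES_Color grade = max(EF_Costume fitting=11, EF_Principal photography=7) = 11; EF_Color grade = 11+4 = 15
ES_VFX = max(EF_Principal photography=7, EF_Pickup shots=10) = 10; EF_VFX = 10+8 = 18
ES_Final cut = max(EF_Editing=21, EF_Sound mix=17, EF_Color grade=15, EF_VFX=18) = 21; EF_Final cut = 21+7 = 28
Expected project duration μ = 28 hours. Critical path: Pickup shots → Editing → Final cut.

Variance along critical path = 0.111 + 1.778 + 5.444 = 7.333; σ = √7.333 = 2.708 hours.
Z = (31 − 28) / 2.708 = 1.108
P(T ≤ 31) = Φ(1.108) ≈ 0.866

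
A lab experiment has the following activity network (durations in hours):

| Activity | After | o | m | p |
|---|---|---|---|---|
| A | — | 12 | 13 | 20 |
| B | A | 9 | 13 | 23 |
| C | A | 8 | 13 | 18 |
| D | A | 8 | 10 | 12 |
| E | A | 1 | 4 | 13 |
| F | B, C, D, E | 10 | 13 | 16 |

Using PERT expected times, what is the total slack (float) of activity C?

te_A = (12 + 4·13 + 20)/6 = 84/6 = 14
te_B = (9 + 4·13 + 23)/6 = 84/6 = 14
te_C = (8 + 4·13 + 18)/6 = 78/6 = 13
te_D = (8 + 4·10 + 12)/6 = 60/6 = 10
te_E = (1 + 4·4 + 13)/6 = 30/6 = 5
te_F = (10 + 4·13 + 16)/6 = 78/6 = 13

Forward pass:
ES_A = 0; EF_A = 14
ES_B = 14; EF_B = 14+14 = 28
ES_C = 14; EF_C = 14+13 = 27
ES_D = 14; EF_D = 14+10 = 24
ES_E = 14; EF_E = 14+5 = 19
ES_F = max(EF_B=28, EF_C=27, EF_D=24, EF_E=19) = 28; EF_F = 28+13 = 41
Expected project duration μ = 41 hours. Critical path: A → B → F.

Backward pass:
LF_F = 41; LS_F = 41−13 = 28
LF_E = LS_F = 28; LS_E = 28−5 = 23
LF_D = LS_F = 28; LS_D = 28−10 = 18
LF_C = LS_F = 28; LS_C = 28−13 = 15
LF_B = LS_F = 28; LS_B = 28−14 = 14
LF_A = min(LS_B=14, LS_C=15, LS_D=18, LS_E=23) = 14; LS_A = 14−14 = 0
Slack_C = LS_C − ES_C = 15 − 14 = 1

1 hours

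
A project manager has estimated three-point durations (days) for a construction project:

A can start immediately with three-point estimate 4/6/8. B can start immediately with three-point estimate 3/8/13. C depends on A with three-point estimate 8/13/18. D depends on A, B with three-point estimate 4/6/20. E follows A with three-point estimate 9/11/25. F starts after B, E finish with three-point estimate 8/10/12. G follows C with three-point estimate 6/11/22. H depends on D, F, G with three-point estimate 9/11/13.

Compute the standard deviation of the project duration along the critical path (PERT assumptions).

te_A = (4 + 4·6 + 8)/6 = 36/6 = 6; σ²_A = ((8−4)/6)² = 0.444
te_B = (3 + 4·8 + 13)/6 = 48/6 = 8; σ²_B = ((13−3)/6)² = 2.778
te_C = (8 + 4·13 + 18)/6 = 78/6 = 13; σ²_C = ((18−8)/6)² = 2.778
te_D = (4 + 4·6 + 20)/6 = 48/6 = 8; σ²_D = ((20−4)/6)² = 7.111
te_E = (9 + 4·11 + 25)/6 = 78/6 = 13; σ²_E = ((25−9)/6)² = 7.111
te_F = (8 + 4·10 + 12)/6 = 60/6 = 10; σ²_F = ((12−8)/6)² = 0.444
te_G = (6 + 4·11 + 22)/6 = 72/6 = 12; σ²_G = ((22−6)/6)² = 7.111
te_H = (9 + 4·11 + 13)/6 = 66/6 = 11; σ²_H = ((13−9)/6)² = 0.444

Forward pass:
ES_A = 0; EF_A = 6
ES_B = 0; EF_B = 8
ES_C = 6; EF_C = 6+13 = 19
ES_D = max(EF_A=6, EF_B=8) = 8; EF_D = 8+8 = 16
ES_E = 6; EF_E = 6+13 = 19
ES_F = max(EF_B=8, EF_E=19) = 19; EF_F = 19+10 = 29
ES_G = 19; EF_G = 19+12 = 31
ES_H = max(EF_D=16, EF_F=29, EF_G=31) = 31; EF_H = 31+11 = 42
Expected project duration μ = 42 days. Critical path: A → C → G → H.

Variance along critical path = 0.444 + 2.778 + 7.111 + 0.444 = 10.778
σ = √10.778 = 3.283 days

3.28 days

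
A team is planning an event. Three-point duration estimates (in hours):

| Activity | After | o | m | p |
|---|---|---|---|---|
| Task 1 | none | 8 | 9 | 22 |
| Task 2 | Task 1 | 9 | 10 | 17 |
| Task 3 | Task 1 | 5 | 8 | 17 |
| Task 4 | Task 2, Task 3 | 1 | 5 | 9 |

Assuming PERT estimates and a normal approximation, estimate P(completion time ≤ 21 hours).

0.023

te_Task 1 = (8 + 4·9 + 22)/6 = 66/6 = 11; σ²_Task 1 = ((22−8)/6)² = 5.444
te_Task 2 = (9 + 4·10 + 17)/6 = 66/6 = 11; σ²_Task 2 = ((17−9)/6)² = 1.778
te_Task 3 = (5 + 4·8 + 17)/6 = 54/6 = 9; σ²_Task 3 = ((17−5)/6)² = 4.000
te_Task 4 = (1 + 4·5 + 9)/6 = 30/6 = 5; σ²_Task 4 = ((9−1)/6)² = 1.778

Forward pass:
ES_Task 1 = 0; EF_Task 1 = 11
ES_Task 2 = 11; EF_Task 2 = 11+11 = 22
ES_Task 3 = 11; EF_Task 3 = 11+9 = 20
ES_Task 4 = max(EF_Task 2=22, EF_Task 3=20) = 22; EF_Task 4 = 22+5 = 27
Expected project duration μ = 27 hours. Critical path: Task 1 → Task 2 → Task 4.

Variance along critical path = 5.444 + 1.778 + 1.778 = 9.000; σ = √9.000 = 3.000 hours.
Z = (21 − 27) / 3.000 = -2.000
P(T ≤ 21) = Φ(-2.000) ≈ 0.023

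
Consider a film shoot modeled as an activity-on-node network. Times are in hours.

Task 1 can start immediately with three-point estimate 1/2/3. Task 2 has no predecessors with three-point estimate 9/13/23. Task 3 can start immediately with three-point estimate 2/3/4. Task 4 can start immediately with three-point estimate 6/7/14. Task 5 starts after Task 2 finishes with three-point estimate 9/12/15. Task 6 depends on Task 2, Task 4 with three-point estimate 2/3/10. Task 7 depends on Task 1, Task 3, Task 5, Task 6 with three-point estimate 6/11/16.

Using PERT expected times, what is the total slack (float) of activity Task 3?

23 hours

te_Task 1 = (1 + 4·2 + 3)/6 = 12/6 = 2
te_Task 2 = (9 + 4·13 + 23)/6 = 84/6 = 14
te_Task 3 = (2 + 4·3 + 4)/6 = 18/6 = 3
te_Task 4 = (6 + 4·7 + 14)/6 = 48/6 = 8
te_Task 5 = (9 + 4·12 + 15)/6 = 72/6 = 12
te_Task 6 = (2 + 4·3 + 10)/6 = 24/6 = 4
te_Task 7 = (6 + 4·11 + 16)/6 = 66/6 = 11

Forward pass:
ES_Task 1 = 0; EF_Task 1 = 2
ES_Task 2 = 0; EF_Task 2 = 14
ES_Task 3 = 0; EF_Task 3 = 3
ES_Task 4 = 0; EF_Task 4 = 8
ES_Task 5 = 14; EF_Task 5 = 14+12 = 26
ES_Task 6 = max(EF_Task 2=14, EF_Task 4=8) = 14; EF_Task 6 = 14+4 = 18
ES_Task 7 = max(EF_Task 1=2, EF_Task 3=3, EF_Task 5=26, EF_Task 6=18) = 26; EF_Task 7 = 26+11 = 37
Expected project duration μ = 37 hours. Critical path: Task 2 → Task 5 → Task 7.

Backward pass:
LF_Task 7 = 37; LS_Task 7 = 37−11 = 26
LF_Task 6 = LS_Task 7 = 26; LS_Task 6 = 26−4 = 22
LF_Task 5 = LS_Task 7 = 26; LS_Task 5 = 26−12 = 14
LF_Task 4 = LS_Task 6 = 22; LS_Task 4 = 22−8 = 14
LF_Task 3 = LS_Task 7 = 26; LS_Task 3 = 26−3 = 23
LF_Task 2 = min(LS_Task 5=14, LS_Task 6=22) = 14; LS_Task 2 = 14−14 = 0
LF_Task 1 = LS_Task 7 = 26; LS_Task 1 = 26−2 = 24
Slack_Task 3 = LS_Task 3 − ES_Task 3 = 23 − 0 = 23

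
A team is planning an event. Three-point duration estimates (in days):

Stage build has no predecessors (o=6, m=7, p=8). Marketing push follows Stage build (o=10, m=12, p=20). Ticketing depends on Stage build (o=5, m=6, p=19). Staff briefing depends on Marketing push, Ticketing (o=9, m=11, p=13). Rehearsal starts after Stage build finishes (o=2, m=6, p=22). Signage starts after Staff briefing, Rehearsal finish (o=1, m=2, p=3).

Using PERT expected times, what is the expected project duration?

te_Stage build = (6 + 4·7 + 8)/6 = 42/6 = 7
te_Marketing push = (10 + 4·12 + 20)/6 = 78/6 = 13
te_Ticketing = (5 + 4·6 + 19)/6 = 48/6 = 8
te_Staff briefing = (9 + 4·11 + 13)/6 = 66/6 = 11
te_Rehearsal = (2 + 4·6 + 22)/6 = 48/6 = 8
te_Signage = (1 + 4·2 + 3)/6 = 12/6 = 2

Forward pass:
ES_Stage build = 0; EF_Stage build = 7
ES_Marketing push = 7; EF_Marketing push = 7+13 = 20
ES_Ticketing = 7; EF_Ticketing = 7+8 = 15
ES_Staff briefing = max(EF_Marketing push=20, EF_Ticketing=15) = 20; EF_Staff briefing = 20+11 = 31
ES_Rehearsal = 7; EF_Rehearsal = 7+8 = 15
ES_Signage = max(EF_Staff briefing=31, EF_Rehearsal=15) = 31; EF_Signage = 31+2 = 33
Expected project duration μ = 33 days. Critical path: Stage build → Marketing push → Staff briefing → Signage.

33 days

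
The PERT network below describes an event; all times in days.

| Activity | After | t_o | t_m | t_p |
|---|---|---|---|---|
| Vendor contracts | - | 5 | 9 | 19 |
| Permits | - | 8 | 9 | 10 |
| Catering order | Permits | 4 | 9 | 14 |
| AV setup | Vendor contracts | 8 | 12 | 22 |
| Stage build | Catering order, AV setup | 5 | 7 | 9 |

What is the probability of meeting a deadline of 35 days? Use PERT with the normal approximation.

te_Vendor contracts = (5 + 4·9 + 19)/6 = 60/6 = 10; σ²_Vendor contracts = ((19−5)/6)² = 5.444
te_Permits = (8 + 4·9 + 10)/6 = 54/6 = 9; σ²_Permits = ((10−8)/6)² = 0.111
te_Catering order = (4 + 4·9 + 14)/6 = 54/6 = 9; σ²_Catering order = ((14−4)/6)² = 2.778
te_AV setup = (8 + 4·12 + 22)/6 = 78/6 = 13; σ²_AV setup = ((22−8)/6)² = 5.444
te_Stage build = (5 + 4·7 + 9)/6 = 42/6 = 7; σ²_Stage build = ((9−5)/6)² = 0.444

Forward pass:
ES_Vendor contracts = 0; EF_Vendor contracts = 10
ES_Permits = 0; EF_Permits = 9
ES_Catering order = 9; EF_Catering order = 9+9 = 18
ES_AV setup = 10; EF_AV setup = 10+13 = 23
ES_Stage build = max(EF_Catering order=18, EF_AV setup=23) = 23; EF_Stage build = 23+7 = 30
Expected project duration μ = 30 days. Critical path: Vendor contracts → AV setup → Stage build.

Variance along critical path = 5.444 + 5.444 + 0.444 = 11.333; σ = √11.333 = 3.367 days.
Z = (35 − 30) / 3.367 = 1.485
P(T ≤ 35) = Φ(1.485) ≈ 0.931

0.931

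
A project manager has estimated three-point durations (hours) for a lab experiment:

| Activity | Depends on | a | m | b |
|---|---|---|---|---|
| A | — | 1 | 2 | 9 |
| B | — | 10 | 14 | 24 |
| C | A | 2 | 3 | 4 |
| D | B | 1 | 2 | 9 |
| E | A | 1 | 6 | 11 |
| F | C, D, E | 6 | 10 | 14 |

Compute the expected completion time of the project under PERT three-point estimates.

te_A = (1 + 4·2 + 9)/6 = 18/6 = 3
te_B = (10 + 4·14 + 24)/6 = 90/6 = 15
te_C = (2 + 4·3 + 4)/6 = 18/6 = 3
te_D = (1 + 4·2 + 9)/6 = 18/6 = 3
te_E = (1 + 4·6 + 11)/6 = 36/6 = 6
te_F = (6 + 4·10 + 14)/6 = 60/6 = 10

Forward pass:
ES_A = 0; EF_A = 3
ES_B = 0; EF_B = 15
ES_C = 3; EF_C = 3+3 = 6
ES_D = 15; EF_D = 15+3 = 18
ES_E = 3; EF_E = 3+6 = 9
ES_F = max(EF_C=6, EF_D=18, EF_E=9) = 18; EF_F = 18+10 = 28
Expected project duration μ = 28 hours. Critical path: B → D → F.

28 hours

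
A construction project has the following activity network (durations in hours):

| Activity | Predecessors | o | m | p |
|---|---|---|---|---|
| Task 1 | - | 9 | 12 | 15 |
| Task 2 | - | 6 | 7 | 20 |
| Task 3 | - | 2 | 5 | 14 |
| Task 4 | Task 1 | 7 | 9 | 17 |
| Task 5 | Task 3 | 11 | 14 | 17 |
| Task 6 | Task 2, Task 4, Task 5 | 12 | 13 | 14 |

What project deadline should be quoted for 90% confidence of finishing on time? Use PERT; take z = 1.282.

te_Task 1 = (9 + 4·12 + 15)/6 = 72/6 = 12; σ²_Task 1 = ((15−9)/6)² = 1.000
te_Task 2 = (6 + 4·7 + 20)/6 = 54/6 = 9; σ²_Task 2 = ((20−6)/6)² = 5.444
te_Task 3 = (2 + 4·5 + 14)/6 = 36/6 = 6; σ²_Task 3 = ((14−2)/6)² = 4.000
te_Task 4 = (7 + 4·9 + 17)/6 = 60/6 = 10; σ²_Task 4 = ((17−7)/6)² = 2.778
te_Task 5 = (11 + 4·14 + 17)/6 = 84/6 = 14; σ²_Task 5 = ((17−11)/6)² = 1.000
te_Task 6 = (12 + 4·13 + 14)/6 = 78/6 = 13; σ²_Task 6 = ((14−12)/6)² = 0.111

Forward pass:
ES_Task 1 = 0; EF_Task 1 = 12
ES_Task 2 = 0; EF_Task 2 = 9
ES_Task 3 = 0; EF_Task 3 = 6
ES_Task 4 = 12; EF_Task 4 = 12+10 = 22
ES_Task 5 = 6; EF_Task 5 = 6+14 = 20
ES_Task 6 = max(EF_Task 2=9, EF_Task 4=22, EF_Task 5=20) = 22; EF_Task 6 = 22+13 = 35
Expected project duration μ = 35 hours. Critical path: Task 1 → Task 4 → Task 6.

Variance along critical path = 1.000 + 2.778 + 0.111 = 3.889; σ = 1.972 hours.
D = μ + z·σ = 35 + 1.282·1.972 = 37.5 hours

37.5 hours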